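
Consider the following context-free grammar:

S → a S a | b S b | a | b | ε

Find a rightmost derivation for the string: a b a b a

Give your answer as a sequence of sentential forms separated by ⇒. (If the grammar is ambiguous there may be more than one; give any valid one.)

S ⇒ a S a ⇒ a b S b a ⇒ a b a b a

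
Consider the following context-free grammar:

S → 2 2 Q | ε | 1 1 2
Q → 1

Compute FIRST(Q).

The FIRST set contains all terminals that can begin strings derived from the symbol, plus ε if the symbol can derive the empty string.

We compute FIRST(Q) using the standard algorithm.
FIRST(Q) = {1}
FIRST(S) = {1, 2, ε}
Therefore, FIRST(Q) = {1}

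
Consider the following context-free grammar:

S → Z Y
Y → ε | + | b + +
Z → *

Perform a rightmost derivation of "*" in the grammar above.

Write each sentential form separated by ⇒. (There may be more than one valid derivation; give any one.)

S ⇒ Z Y ⇒ Z ⇒ *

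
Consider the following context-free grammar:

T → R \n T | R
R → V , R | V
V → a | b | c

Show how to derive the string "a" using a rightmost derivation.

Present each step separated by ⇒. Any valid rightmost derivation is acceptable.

T ⇒ R ⇒ V ⇒ a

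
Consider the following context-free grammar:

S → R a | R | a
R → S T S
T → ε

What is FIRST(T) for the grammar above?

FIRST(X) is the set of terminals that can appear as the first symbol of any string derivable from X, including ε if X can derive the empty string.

We compute FIRST(T) using the standard algorithm.
FIRST(R) = {a}
FIRST(S) = {a}
FIRST(T) = {ε}
Therefore, FIRST(T) = {ε}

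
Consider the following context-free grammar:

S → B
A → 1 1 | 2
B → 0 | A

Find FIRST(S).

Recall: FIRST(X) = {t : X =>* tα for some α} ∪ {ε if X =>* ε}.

We compute FIRST(S) using the standard algorithm.
FIRST(A) = {1, 2}
FIRST(B) = {0, 1, 2}
FIRST(S) = {0, 1, 2}
Therefore, FIRST(S) = {0, 1, 2}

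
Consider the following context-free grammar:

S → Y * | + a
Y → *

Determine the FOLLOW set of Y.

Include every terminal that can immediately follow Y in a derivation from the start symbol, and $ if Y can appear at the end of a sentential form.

We compute FOLLOW(Y) using the standard algorithm.
FOLLOW(S) starts with {$}.
FIRST(S) = {*, +}
FIRST(Y) = {*}
FOLLOW(S) = {$}
FOLLOW(Y) = {*}
Therefore, FOLLOW(Y) = {*}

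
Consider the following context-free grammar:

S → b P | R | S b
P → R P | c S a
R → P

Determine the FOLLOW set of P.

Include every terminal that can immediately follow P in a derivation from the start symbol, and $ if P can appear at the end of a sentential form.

We compute FOLLOW(P) using the standard algorithm.
FOLLOW(S) starts with {$}.
FIRST(P) = {c}
FIRST(R) = {c}
FIRST(S) = {b, c}
FOLLOW(P) = {$, a, b, c}
FOLLOW(R) = {$, a, b, c}
FOLLOW(S) = {$, a, b}
Therefore, FOLLOW(P) = {$, a, b, c}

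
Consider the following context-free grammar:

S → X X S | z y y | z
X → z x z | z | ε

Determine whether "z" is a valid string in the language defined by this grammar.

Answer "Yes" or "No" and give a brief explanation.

Yes - a valid derivation exists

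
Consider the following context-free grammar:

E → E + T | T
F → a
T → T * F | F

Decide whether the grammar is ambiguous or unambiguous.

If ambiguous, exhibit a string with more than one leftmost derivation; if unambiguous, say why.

Unambiguous - every string in the language has a unique leftmost derivation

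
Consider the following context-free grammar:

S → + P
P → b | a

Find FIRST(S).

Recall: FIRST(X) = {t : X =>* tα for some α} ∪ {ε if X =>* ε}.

We compute FIRST(S) using the standard algorithm.
FIRST(P) = {a, b}
FIRST(S) = {+}
Therefore, FIRST(S) = {+}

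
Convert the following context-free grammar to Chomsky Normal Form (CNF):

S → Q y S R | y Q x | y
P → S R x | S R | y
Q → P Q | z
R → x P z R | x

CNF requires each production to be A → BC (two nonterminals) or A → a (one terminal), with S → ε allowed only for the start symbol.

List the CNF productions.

TY → y; TX → x; S → y; P → y; Q → z; TZ → z; R → x; S → Q X0; X0 → TY X1; X1 → S R; S → TY X2; X2 → Q TX; P → S X3; X3 → R TX; P → S R; Q → P Q; R → TX X4; X4 → P X5; X5 → TZ R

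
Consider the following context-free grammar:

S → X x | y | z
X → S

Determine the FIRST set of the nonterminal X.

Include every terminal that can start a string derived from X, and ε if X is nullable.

We compute FIRST(X) using the standard algorithm.
FIRST(S) = {y, z}
FIRST(X) = {y, z}
Therefore, FIRST(X) = {y, z}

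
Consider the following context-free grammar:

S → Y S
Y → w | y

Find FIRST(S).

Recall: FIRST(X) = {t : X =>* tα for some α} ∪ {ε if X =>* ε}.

We compute FIRST(S) using the standard algorithm.
FIRST(S) = {w, y}
FIRST(Y) = {w, y}
Therefore, FIRST(S) = {w, y}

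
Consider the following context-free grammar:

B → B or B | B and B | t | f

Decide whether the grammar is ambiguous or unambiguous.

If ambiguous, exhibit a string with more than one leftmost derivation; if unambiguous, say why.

Ambiguous - the string 'f or f and f or f and f' has two distinct leftmost derivations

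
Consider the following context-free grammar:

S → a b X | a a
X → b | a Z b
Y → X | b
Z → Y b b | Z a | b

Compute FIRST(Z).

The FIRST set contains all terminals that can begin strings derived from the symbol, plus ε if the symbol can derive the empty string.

We compute FIRST(Z) using the standard algorithm.
FIRST(S) = {a}
FIRST(X) = {a, b}
FIRST(Y) = {a, b}
FIRST(Z) = {a, b}
Therefore, FIRST(Z) = {a, b}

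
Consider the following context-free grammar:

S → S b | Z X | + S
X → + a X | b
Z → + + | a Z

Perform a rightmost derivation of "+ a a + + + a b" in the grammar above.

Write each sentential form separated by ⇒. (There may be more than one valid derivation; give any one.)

S ⇒ + S ⇒ + Z X ⇒ + Z + a X ⇒ + Z + a b ⇒ + a Z + a b ⇒ + a a Z + a b ⇒ + a a + + + a b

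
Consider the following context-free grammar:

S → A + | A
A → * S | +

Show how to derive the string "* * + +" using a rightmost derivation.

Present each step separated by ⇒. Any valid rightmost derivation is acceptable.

S ⇒ A + ⇒ * S + ⇒ * A + ⇒ * * S + ⇒ * * A + ⇒ * * + +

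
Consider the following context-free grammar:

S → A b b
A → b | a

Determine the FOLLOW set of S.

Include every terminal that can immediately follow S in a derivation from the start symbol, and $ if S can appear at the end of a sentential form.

We compute FOLLOW(S) using the standard algorithm.
FOLLOW(S) starts with {$}.
FIRST(A) = {a, b}
FIRST(S) = {a, b}
FOLLOW(A) = {b}
FOLLOW(S) = {$}
Therefore, FOLLOW(S) = {$}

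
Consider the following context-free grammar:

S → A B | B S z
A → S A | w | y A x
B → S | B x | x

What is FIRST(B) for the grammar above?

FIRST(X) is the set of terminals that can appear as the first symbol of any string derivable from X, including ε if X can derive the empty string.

We compute FIRST(B) using the standard algorithm.
FIRST(A) = {w, x, y}
FIRST(B) = {w, x, y}
FIRST(S) = {w, x, y}
Therefore, FIRST(B) = {w, x, y}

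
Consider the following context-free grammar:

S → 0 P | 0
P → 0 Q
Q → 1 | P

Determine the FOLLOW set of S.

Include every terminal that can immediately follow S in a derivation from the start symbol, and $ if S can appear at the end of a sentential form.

We compute FOLLOW(S) using the standard algorithm.
FOLLOW(S) starts with {$}.
FIRST(P) = {0}
FIRST(Q) = {0, 1}
FIRST(S) = {0}
FOLLOW(P) = {$}
FOLLOW(Q) = {$}
FOLLOW(S) = {$}
Therefore, FOLLOW(S) = {$}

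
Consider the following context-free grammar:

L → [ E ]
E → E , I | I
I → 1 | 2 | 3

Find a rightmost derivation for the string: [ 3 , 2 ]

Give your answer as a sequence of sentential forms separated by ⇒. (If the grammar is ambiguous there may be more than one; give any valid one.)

L ⇒ [ E ] ⇒ [ E , I ] ⇒ [ E , 2 ] ⇒ [ I , 2 ] ⇒ [ 3 , 2 ]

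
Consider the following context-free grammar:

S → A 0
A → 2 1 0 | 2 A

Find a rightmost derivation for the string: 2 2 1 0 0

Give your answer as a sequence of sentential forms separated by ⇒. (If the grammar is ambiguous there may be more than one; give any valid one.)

S ⇒ A 0 ⇒ 2 A 0 ⇒ 2 2 1 0 0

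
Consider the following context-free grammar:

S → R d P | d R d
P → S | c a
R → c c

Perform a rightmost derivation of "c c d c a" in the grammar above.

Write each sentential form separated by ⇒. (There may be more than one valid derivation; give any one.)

S ⇒ R d P ⇒ R d c a ⇒ c c d c a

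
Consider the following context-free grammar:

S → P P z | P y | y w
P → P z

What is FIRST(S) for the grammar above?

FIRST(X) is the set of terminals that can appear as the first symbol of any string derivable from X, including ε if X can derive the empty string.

We compute FIRST(S) using the standard algorithm.
FIRST(P) = {}
FIRST(S) = {y}
Therefore, FIRST(S) = {y}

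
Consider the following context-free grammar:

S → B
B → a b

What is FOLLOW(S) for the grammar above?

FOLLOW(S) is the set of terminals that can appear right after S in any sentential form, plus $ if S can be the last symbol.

We compute FOLLOW(S) using the standard algorithm.
FOLLOW(S) starts with {$}.
FIRST(B) = {a}
FIRST(S) = {a}
FOLLOW(B) = {$}
FOLLOW(S) = {$}
Therefore, FOLLOW(S) = {$}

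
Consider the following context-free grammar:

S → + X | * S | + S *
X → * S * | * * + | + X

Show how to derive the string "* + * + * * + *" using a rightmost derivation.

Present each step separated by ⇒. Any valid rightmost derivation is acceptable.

S ⇒ * S ⇒ * + X ⇒ * + * S * ⇒ * + * + X * ⇒ * + * + * * + *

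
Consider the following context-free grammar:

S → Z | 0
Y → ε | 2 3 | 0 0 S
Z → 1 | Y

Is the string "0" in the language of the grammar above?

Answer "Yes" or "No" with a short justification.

Yes - a valid derivation exists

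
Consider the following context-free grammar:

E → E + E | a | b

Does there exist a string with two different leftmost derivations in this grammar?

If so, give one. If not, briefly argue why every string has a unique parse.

Yes - the string 'a + b + a + b + b' has two distinct leftmost derivations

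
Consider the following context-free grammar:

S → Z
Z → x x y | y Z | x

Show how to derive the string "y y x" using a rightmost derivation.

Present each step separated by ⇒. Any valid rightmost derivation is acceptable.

S ⇒ Z ⇒ y Z ⇒ y y Z ⇒ y y x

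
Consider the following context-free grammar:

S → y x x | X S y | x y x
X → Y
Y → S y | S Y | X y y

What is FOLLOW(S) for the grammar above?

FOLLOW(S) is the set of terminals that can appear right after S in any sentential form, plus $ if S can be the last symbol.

We compute FOLLOW(S) using the standard algorithm.
FOLLOW(S) starts with {$}.
FIRST(S) = {x, y}
FIRST(X) = {x, y}
FIRST(Y) = {x, y}
FOLLOW(S) = {$, x, y}
FOLLOW(X) = {x, y}
FOLLOW(Y) = {x, y}
Therefore, FOLLOW(S) = {$, x, y}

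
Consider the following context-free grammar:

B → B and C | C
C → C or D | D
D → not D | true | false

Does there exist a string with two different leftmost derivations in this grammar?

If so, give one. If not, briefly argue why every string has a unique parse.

No - every string in the language has a unique leftmost derivation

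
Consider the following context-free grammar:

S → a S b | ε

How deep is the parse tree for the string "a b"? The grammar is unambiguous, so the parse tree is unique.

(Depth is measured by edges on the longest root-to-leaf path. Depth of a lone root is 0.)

2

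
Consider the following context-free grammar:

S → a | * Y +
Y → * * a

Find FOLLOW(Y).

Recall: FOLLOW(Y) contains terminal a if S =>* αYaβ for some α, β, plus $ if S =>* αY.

We compute FOLLOW(Y) using the standard algorithm.
FOLLOW(S) starts with {$}.
FIRST(S) = {*, a}
FIRST(Y) = {*}
FOLLOW(S) = {$}
FOLLOW(Y) = {+}
Therefore, FOLLOW(Y) = {+}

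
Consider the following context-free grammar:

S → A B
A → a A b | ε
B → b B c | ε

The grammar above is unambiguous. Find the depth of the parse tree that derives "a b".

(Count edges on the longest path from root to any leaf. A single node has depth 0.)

3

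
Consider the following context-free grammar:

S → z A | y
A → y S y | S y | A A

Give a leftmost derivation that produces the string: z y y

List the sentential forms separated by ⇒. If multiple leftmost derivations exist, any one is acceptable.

S ⇒ z A ⇒ z S y ⇒ z y y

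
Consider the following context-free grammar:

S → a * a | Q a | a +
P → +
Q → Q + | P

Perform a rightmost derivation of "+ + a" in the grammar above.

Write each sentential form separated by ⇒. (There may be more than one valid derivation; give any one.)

S ⇒ Q a ⇒ Q + a ⇒ P + a ⇒ + + a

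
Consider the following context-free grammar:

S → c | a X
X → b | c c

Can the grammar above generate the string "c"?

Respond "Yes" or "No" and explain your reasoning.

Yes - a valid derivation exists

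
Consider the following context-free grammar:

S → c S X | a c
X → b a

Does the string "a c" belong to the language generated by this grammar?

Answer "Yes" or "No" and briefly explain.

Yes - a valid derivation exists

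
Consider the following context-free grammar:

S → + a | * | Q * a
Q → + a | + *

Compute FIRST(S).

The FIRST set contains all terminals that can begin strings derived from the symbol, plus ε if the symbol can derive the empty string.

We compute FIRST(S) using the standard algorithm.
FIRST(Q) = {+}
FIRST(S) = {*, +}
Therefore, FIRST(S) = {*, +}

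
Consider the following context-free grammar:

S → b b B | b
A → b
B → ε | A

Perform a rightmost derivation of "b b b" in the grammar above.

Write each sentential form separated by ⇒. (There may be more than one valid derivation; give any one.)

S ⇒ b b B ⇒ b b A ⇒ b b b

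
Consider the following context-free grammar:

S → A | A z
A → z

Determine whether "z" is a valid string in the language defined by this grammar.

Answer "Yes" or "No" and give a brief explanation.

Yes - a valid derivation exists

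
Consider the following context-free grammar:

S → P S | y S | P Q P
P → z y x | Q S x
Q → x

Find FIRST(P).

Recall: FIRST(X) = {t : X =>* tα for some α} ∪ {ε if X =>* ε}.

We compute FIRST(P) using the standard algorithm.
FIRST(P) = {x, z}
FIRST(Q) = {x}
FIRST(S) = {x, y, z}
Therefore, FIRST(P) = {x, z}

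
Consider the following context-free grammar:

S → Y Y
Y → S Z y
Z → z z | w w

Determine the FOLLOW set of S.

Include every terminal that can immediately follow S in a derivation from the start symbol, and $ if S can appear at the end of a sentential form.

We compute FOLLOW(S) using the standard algorithm.
FOLLOW(S) starts with {$}.
FIRST(S) = {}
FIRST(Y) = {}
FIRST(Z) = {w, z}
FOLLOW(S) = {$, w, z}
FOLLOW(Y) = {$, w, z}
FOLLOW(Z) = {y}
Therefore, FOLLOW(S) = {$, w, z}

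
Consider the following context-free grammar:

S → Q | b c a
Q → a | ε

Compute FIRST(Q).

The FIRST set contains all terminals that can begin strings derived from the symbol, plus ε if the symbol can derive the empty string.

We compute FIRST(Q) using the standard algorithm.
FIRST(Q) = {a, ε}
FIRST(S) = {a, b, ε}
Therefore, FIRST(Q) = {a, ε}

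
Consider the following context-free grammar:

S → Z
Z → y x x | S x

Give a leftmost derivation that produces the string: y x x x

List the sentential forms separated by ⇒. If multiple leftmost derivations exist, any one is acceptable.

S ⇒ Z ⇒ S x ⇒ Z x ⇒ y x x x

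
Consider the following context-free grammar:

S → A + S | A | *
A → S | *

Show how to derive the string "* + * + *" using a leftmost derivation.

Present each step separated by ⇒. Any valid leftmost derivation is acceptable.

S ⇒ A + S ⇒ * + S ⇒ * + A + S ⇒ * + S + S ⇒ * + A + S ⇒ * + * + S ⇒ * + * + *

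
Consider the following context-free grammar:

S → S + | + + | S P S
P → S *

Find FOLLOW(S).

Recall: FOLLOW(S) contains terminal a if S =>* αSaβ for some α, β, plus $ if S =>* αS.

We compute FOLLOW(S) using the standard algorithm.
FOLLOW(S) starts with {$}.
FIRST(P) = {+}
FIRST(S) = {+}
FOLLOW(P) = {+}
FOLLOW(S) = {$, *, +}
Therefore, FOLLOW(S) = {$, *, +}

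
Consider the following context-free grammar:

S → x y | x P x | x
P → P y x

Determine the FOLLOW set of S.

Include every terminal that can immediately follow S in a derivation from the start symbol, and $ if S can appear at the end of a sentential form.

We compute FOLLOW(S) using the standard algorithm.
FOLLOW(S) starts with {$}.
FIRST(P) = {}
FIRST(S) = {x}
FOLLOW(P) = {x, y}
FOLLOW(S) = {$}
Therefore, FOLLOW(S) = {$}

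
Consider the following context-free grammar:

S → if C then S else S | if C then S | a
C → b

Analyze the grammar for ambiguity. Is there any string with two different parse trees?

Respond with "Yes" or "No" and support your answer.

Yes - the string 'if b then if b then if b then a else a' has two distinct parse trees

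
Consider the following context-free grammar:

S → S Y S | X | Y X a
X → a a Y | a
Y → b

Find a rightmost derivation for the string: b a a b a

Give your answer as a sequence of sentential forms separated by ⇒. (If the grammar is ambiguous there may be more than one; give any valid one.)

S ⇒ Y X a ⇒ Y a a Y a ⇒ Y a a b a ⇒ b a a b a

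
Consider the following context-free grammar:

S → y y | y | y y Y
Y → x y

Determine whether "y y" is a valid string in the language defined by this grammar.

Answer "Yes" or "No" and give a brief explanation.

Yes - a valid derivation exists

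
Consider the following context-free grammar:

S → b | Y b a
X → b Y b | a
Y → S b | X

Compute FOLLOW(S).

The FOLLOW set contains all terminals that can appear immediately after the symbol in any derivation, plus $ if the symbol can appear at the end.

We compute FOLLOW(S) using the standard algorithm.
FOLLOW(S) starts with {$}.
FIRST(S) = {a, b}
FIRST(X) = {a, b}
FIRST(Y) = {a, b}
FOLLOW(S) = {$, b}
FOLLOW(X) = {b}
FOLLOW(Y) = {b}
Therefore, FOLLOW(S) = {$, b}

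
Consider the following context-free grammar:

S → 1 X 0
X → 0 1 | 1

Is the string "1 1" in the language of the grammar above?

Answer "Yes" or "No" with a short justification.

No - no valid derivation exists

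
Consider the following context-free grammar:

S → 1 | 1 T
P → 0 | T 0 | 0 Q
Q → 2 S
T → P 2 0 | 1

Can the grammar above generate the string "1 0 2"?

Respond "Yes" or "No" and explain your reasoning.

No - no valid derivation exists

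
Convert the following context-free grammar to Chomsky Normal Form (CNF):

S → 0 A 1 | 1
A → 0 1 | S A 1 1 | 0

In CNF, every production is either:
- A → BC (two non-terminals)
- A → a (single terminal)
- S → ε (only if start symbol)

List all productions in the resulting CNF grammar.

T0 → 0; T1 → 1; S → 1; A → 0; S → T0 X0; X0 → A T1; A → T0 T1; A → S X1; X1 → A X2; X2 → T1 T1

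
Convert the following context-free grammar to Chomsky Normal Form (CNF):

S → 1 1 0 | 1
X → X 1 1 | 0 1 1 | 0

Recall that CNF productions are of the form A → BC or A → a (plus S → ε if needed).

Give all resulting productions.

T1 → 1; T0 → 0; S → 1; X → 0; S → T1 X0; X0 → T1 T0; X → X X1; X1 → T1 T1; X → T0 X2; X2 → T1 T1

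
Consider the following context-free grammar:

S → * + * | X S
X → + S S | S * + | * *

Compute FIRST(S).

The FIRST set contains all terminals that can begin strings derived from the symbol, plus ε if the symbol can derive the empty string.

We compute FIRST(S) using the standard algorithm.
FIRST(S) = {*, +}
FIRST(X) = {*, +}
Therefore, FIRST(S) = {*, +}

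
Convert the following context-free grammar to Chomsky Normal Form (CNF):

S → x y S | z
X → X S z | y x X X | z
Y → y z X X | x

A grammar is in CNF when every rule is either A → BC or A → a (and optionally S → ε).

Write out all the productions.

TX → x; TY → y; S → z; TZ → z; X → z; Y → x; S → TX X0; X0 → TY S; X → X X1; X1 → S TZ; X → TY X2; X2 → TX X3; X3 → X X; Y → TY X4; X4 → TZ X5; X5 → X X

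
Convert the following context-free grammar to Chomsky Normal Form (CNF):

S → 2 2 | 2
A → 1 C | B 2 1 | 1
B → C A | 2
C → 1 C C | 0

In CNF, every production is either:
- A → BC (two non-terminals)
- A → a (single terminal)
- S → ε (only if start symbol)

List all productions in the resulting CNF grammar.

T2 → 2; S → 2; T1 → 1; A → 1; B → 2; C → 0; S → T2 T2; A → T1 C; A → B X0; X0 → T2 T1; B → C A; C → T1 X1; X1 → C C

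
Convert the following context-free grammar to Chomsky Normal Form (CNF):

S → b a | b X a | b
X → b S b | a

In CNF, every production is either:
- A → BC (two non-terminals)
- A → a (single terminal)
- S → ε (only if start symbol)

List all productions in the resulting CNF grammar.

TB → b; TA → a; S → b; X → a; S → TB TA; S → TB X0; X0 → X TA; X → TB X1; X1 → S TB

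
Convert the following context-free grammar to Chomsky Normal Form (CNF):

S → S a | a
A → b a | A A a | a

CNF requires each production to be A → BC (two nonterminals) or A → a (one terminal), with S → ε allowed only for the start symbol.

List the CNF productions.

TA → a; S → a; TB → b; A → a; S → S TA; A → TB TA; A → A X0; X0 → A TA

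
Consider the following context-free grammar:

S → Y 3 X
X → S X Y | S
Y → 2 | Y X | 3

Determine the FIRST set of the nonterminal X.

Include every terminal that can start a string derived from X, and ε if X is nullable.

We compute FIRST(X) using the standard algorithm.
FIRST(S) = {2, 3}
FIRST(X) = {2, 3}
FIRST(Y) = {2, 3}
Therefore, FIRST(X) = {2, 3}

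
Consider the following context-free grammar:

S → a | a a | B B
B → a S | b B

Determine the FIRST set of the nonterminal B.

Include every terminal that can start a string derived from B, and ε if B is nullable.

We compute FIRST(B) using the standard algorithm.
FIRST(B) = {a, b}
FIRST(S) = {a, b}
Therefore, FIRST(B) = {a, b}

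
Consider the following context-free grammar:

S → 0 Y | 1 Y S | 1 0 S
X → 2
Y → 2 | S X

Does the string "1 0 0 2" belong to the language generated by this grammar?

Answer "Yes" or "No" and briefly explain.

Yes - a valid derivation exists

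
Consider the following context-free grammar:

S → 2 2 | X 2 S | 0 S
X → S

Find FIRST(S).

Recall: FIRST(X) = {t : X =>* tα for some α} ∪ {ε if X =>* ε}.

We compute FIRST(S) using the standard algorithm.
FIRST(S) = {0, 2}
FIRST(X) = {0, 2}
Therefore, FIRST(S) = {0, 2}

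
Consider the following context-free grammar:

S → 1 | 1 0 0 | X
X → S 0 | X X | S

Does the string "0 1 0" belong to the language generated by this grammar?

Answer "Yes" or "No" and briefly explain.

No - no valid derivation exists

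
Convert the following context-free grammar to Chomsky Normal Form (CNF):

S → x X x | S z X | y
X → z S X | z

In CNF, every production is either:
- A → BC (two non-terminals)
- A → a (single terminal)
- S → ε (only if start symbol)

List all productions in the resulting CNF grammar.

TX → x; TZ → z; S → y; X → z; S → TX X0; X0 → X TX; S → S X1; X1 → TZ X; X → TZ X2; X2 → S X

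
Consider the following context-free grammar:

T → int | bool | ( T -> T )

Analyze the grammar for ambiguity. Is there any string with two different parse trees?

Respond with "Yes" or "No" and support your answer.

No - the grammar is unambiguous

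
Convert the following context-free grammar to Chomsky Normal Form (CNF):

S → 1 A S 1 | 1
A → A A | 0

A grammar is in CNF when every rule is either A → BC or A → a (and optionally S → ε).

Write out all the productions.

T1 → 1; S → 1; A → 0; S → T1 X0; X0 → A X1; X1 → S T1; A → A A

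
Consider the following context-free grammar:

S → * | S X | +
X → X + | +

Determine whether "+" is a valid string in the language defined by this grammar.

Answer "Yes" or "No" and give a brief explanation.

Yes - a valid derivation exists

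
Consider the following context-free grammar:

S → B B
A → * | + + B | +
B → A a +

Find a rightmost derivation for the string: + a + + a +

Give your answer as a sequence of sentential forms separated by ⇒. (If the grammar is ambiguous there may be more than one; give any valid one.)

S ⇒ B B ⇒ B A a + ⇒ B + a + ⇒ A a + + a + ⇒ + a + + a +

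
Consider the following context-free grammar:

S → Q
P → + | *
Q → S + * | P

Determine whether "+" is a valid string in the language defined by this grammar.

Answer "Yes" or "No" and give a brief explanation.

Yes - a valid derivation exists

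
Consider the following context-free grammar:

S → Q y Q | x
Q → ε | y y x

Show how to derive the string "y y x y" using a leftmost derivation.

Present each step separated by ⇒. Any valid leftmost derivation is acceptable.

S ⇒ Q y Q ⇒ y y x y Q ⇒ y y x y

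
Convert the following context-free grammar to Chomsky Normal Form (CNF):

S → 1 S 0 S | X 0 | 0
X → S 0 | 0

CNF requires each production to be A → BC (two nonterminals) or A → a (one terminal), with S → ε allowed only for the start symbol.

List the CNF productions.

T1 → 1; T0 → 0; S → 0; X → 0; S → T1 X0; X0 → S X1; X1 → T0 S; S → X T0; X → S T0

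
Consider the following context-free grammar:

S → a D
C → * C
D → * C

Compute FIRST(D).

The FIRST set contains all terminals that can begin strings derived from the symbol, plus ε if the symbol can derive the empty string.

We compute FIRST(D) using the standard algorithm.
FIRST(C) = {*}
FIRST(D) = {*}
FIRST(S) = {a}
Therefore, FIRST(D) = {*}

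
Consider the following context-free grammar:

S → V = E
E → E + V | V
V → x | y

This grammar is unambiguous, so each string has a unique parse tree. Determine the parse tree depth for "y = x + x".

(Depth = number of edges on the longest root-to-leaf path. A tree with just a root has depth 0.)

4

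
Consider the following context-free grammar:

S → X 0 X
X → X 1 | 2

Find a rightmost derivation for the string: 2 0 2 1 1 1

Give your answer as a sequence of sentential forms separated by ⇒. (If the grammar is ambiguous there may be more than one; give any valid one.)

S ⇒ X 0 X ⇒ X 0 X 1 ⇒ X 0 X 1 1 ⇒ X 0 X 1 1 1 ⇒ X 0 2 1 1 1 ⇒ 2 0 2 1 1 1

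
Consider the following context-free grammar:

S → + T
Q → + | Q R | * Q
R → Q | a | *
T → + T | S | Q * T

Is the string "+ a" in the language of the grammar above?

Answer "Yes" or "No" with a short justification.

No - no valid derivation exists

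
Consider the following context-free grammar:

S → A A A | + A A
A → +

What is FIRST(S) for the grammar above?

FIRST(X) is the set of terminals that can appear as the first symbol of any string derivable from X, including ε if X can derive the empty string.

We compute FIRST(S) using the standard algorithm.
FIRST(A) = {+}
FIRST(S) = {+}
Therefore, FIRST(S) = {+}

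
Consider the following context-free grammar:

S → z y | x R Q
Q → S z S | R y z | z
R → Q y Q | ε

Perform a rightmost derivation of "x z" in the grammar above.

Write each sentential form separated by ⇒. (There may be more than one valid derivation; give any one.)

S ⇒ x R Q ⇒ x R z ⇒ x z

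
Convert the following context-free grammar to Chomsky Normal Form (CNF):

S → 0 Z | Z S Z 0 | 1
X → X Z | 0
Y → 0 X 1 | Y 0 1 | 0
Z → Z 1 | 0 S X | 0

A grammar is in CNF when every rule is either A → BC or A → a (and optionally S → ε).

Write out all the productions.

T0 → 0; S → 1; X → 0; T1 → 1; Y → 0; Z → 0; S → T0 Z; S → Z X0; X0 → S X1; X1 → Z T0; X → X Z; Y → T0 X2; X2 → X T1; Y → Y X3; X3 → T0 T1; Z → Z T1; Z → T0 X4; X4 → S X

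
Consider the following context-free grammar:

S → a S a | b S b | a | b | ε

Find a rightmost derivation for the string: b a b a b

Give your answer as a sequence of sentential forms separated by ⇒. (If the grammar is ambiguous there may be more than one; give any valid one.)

S ⇒ b S b ⇒ b a S a b ⇒ b a b a b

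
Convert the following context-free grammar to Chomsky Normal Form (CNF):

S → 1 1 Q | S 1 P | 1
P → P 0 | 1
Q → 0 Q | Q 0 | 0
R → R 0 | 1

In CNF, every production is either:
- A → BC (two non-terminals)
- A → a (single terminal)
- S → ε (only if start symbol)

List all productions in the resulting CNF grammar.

T1 → 1; S → 1; T0 → 0; P → 1; Q → 0; R → 1; S → T1 X0; X0 → T1 Q; S → S X1; X1 → T1 P; P → P T0; Q → T0 Q; Q → Q T0; R → R T0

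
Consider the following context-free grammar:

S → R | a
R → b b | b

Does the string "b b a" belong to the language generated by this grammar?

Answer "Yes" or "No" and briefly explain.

No - no valid derivation exists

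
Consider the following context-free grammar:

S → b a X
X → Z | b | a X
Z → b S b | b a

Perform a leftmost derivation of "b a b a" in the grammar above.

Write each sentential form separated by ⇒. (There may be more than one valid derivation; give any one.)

S ⇒ b a X ⇒ b a Z ⇒ b a b a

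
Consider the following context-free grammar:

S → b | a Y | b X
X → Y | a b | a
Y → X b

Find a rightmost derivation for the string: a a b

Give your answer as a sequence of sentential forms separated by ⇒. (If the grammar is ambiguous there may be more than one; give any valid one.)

S ⇒ a Y ⇒ a X b ⇒ a a b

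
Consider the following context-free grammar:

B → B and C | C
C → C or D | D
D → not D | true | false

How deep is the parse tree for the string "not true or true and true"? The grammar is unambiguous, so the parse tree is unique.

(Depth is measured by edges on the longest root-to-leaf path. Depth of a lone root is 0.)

6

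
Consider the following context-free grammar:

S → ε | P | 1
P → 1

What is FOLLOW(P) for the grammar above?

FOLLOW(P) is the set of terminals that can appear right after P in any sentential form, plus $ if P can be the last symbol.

We compute FOLLOW(P) using the standard algorithm.
FOLLOW(S) starts with {$}.
FIRST(P) = {1}
FIRST(S) = {1, ε}
FOLLOW(P) = {$}
FOLLOW(S) = {$}
Therefore, FOLLOW(P) = {$}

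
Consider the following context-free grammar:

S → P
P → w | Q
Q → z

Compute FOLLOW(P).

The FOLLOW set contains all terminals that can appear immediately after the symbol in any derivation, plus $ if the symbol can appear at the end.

We compute FOLLOW(P) using the standard algorithm.
FOLLOW(S) starts with {$}.
FIRST(P) = {w, z}
FIRST(Q) = {z}
FIRST(S) = {w, z}
FOLLOW(P) = {$}
FOLLOW(Q) = {$}
FOLLOW(S) = {$}
Therefore, FOLLOW(P) = {$}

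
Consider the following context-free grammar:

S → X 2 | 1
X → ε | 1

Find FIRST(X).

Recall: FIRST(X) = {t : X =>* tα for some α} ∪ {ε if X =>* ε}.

We compute FIRST(X) using the standard algorithm.
FIRST(S) = {1, 2}
FIRST(X) = {1, ε}
Therefore, FIRST(X) = {1, ε}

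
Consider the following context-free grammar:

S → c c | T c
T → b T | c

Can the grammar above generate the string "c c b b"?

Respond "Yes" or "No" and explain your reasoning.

No - no valid derivation exists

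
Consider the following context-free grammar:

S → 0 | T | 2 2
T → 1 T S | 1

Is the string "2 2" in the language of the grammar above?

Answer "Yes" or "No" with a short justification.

Yes - a valid derivation exists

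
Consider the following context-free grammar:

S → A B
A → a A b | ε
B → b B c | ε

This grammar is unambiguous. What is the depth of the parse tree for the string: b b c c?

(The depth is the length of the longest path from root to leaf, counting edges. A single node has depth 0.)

4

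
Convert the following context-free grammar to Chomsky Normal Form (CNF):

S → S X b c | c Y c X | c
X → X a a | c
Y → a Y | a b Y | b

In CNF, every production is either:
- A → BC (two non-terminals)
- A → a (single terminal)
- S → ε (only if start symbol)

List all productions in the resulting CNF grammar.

TB → b; TC → c; S → c; TA → a; X → c; Y → b; S → S X0; X0 → X X1; X1 → TB TC; S → TC X2; X2 → Y X3; X3 → TC X; X → X X4; X4 → TA TA; Y → TA Y; Y → TA X5; X5 → TB Y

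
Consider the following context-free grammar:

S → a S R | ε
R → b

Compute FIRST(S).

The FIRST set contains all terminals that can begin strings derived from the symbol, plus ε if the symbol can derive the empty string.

We compute FIRST(S) using the standard algorithm.
FIRST(R) = {b}
FIRST(S) = {a, ε}
Therefore, FIRST(S) = {a, ε}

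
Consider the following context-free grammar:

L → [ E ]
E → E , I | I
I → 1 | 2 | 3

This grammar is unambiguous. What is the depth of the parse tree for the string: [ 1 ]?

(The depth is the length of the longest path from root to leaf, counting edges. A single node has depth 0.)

3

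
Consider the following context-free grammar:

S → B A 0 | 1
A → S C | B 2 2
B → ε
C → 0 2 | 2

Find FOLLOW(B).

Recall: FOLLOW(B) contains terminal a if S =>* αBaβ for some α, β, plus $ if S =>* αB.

We compute FOLLOW(B) using the standard algorithm.
FOLLOW(S) starts with {$}.
FIRST(A) = {1, 2}
FIRST(B) = {ε}
FIRST(C) = {0, 2}
FIRST(S) = {1, 2}
FOLLOW(A) = {0}
FOLLOW(B) = {1, 2}
FOLLOW(C) = {0}
FOLLOW(S) = {$, 0, 2}
Therefore, FOLLOW(B) = {1, 2}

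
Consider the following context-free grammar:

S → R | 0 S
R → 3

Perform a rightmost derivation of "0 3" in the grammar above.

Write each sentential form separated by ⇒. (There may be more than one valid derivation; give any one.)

S ⇒ 0 S ⇒ 0 R ⇒ 0 3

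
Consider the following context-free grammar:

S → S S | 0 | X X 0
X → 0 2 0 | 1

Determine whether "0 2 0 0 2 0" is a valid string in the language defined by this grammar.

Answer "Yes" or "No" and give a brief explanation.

No - no valid derivation exists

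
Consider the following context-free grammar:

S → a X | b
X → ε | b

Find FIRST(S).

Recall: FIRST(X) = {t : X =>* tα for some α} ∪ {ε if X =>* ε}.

We compute FIRST(S) using the standard algorithm.
FIRST(S) = {a, b}
FIRST(X) = {b, ε}
Therefore, FIRST(S) = {a, b}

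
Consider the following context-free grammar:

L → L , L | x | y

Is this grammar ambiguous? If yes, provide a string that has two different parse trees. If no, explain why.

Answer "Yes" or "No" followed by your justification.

Yes - the string 'y , x , y , x , x , y' has two distinct leftmost derivations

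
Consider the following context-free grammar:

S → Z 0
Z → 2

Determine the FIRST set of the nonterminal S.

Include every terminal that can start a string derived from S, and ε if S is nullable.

We compute FIRST(S) using the standard algorithm.
FIRST(S) = {2}
FIRST(Z) = {2}
Therefore, FIRST(S) = {2}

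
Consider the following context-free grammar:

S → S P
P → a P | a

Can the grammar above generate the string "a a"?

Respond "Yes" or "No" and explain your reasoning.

No - no valid derivation exists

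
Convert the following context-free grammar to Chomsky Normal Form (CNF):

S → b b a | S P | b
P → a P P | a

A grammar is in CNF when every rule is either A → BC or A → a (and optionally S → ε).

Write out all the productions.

TB → b; TA → a; S → b; P → a; S → TB X0; X0 → TB TA; S → S P; P → TA X1; X1 → P P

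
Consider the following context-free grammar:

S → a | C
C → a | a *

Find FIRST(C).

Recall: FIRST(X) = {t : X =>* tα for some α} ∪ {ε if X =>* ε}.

We compute FIRST(C) using the standard algorithm.
FIRST(C) = {a}
FIRST(S) = {a}
Therefore, FIRST(C) = {a}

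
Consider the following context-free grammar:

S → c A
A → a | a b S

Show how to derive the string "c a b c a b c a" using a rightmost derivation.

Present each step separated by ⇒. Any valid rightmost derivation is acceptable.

S ⇒ c A ⇒ c a b S ⇒ c a b c A ⇒ c a b c a b S ⇒ c a b c a b c A ⇒ c a b c a b c a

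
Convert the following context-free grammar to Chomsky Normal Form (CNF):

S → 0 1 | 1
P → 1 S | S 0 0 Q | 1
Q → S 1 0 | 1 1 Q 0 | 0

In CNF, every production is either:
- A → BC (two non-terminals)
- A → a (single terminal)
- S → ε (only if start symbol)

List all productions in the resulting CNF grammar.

T0 → 0; T1 → 1; S → 1; P → 1; Q → 0; S → T0 T1; P → T1 S; P → S X0; X0 → T0 X1; X1 → T0 Q; Q → S X2; X2 → T1 T0; Q → T1 X3; X3 → T1 X4; X4 → Q T0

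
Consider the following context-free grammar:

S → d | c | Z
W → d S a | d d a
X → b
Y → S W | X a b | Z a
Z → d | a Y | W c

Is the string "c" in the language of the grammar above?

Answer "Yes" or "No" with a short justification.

Yes - a valid derivation exists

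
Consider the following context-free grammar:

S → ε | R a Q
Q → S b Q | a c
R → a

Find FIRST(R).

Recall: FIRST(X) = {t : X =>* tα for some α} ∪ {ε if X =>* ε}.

We compute FIRST(R) using the standard algorithm.
FIRST(Q) = {a, b}
FIRST(R) = {a}
FIRST(S) = {a, ε}
Therefore, FIRST(R) = {a}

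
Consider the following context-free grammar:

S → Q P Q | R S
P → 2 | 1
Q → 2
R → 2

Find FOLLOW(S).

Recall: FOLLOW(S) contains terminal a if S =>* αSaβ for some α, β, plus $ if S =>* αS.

We compute FOLLOW(S) using the standard algorithm.
FOLLOW(S) starts with {$}.
FIRST(P) = {1, 2}
FIRST(Q) = {2}
FIRST(R) = {2}
FIRST(S) = {2}
FOLLOW(P) = {2}
FOLLOW(Q) = {$, 1, 2}
FOLLOW(R) = {2}
FOLLOW(S) = {$}
Therefore, FOLLOW(S) = {$}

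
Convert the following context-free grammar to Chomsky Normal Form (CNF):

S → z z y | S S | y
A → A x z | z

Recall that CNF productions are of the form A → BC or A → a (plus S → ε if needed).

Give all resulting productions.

TZ → z; TY → y; S → y; TX → x; A → z; S → TZ X0; X0 → TZ TY; S → S S; A → A X1; X1 → TX TZ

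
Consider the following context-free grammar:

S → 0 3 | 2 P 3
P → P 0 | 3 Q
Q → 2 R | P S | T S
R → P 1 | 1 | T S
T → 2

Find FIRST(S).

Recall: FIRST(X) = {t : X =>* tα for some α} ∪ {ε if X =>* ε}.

We compute FIRST(S) using the standard algorithm.
FIRST(P) = {3}
FIRST(Q) = {2, 3}
FIRST(R) = {1, 2, 3}
FIRST(S) = {0, 2}
FIRST(T) = {2}
Therefore, FIRST(S) = {0, 2}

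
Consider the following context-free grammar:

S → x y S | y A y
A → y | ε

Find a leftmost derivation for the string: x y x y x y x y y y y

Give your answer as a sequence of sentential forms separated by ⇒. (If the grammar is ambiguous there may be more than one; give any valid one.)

S ⇒ x y S ⇒ x y x y S ⇒ x y x y x y S ⇒ x y x y x y x y S ⇒ x y x y x y x y y A y ⇒ x y x y x y x y y y y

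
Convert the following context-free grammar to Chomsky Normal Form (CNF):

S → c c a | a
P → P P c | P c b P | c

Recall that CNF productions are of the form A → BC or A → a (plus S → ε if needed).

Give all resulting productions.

TC → c; TA → a; S → a; TB → b; P → c; S → TC X0; X0 → TC TA; P → P X1; X1 → P TC; P → P X2; X2 → TC X3; X3 → TB P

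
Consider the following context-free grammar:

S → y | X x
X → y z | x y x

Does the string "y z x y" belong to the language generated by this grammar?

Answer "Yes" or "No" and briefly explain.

No - no valid derivation exists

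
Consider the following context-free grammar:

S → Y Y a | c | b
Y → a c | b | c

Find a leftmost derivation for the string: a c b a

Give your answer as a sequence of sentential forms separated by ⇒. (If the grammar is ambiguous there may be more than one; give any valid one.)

S ⇒ Y Y a ⇒ a c Y a ⇒ a c b a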